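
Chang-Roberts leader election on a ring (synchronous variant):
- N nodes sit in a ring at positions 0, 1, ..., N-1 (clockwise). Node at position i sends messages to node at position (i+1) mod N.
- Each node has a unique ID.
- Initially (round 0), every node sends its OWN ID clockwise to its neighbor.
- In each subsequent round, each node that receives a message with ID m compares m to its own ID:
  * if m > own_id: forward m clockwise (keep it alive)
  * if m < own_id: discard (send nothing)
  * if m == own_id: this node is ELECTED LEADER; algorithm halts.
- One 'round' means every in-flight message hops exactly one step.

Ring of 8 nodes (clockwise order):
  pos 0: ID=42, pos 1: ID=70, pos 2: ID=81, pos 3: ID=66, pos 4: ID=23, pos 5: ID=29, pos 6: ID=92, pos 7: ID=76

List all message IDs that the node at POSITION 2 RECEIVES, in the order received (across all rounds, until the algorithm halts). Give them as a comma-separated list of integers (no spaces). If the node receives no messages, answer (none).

Round 1: pos1(id70) recv 42: drop; pos2(id81) recv 70: drop; pos3(id66) recv 81: fwd; pos4(id23) recv 66: fwd; pos5(id29) recv 23: drop; pos6(id92) recv 29: drop; pos7(id76) recv 92: fwd; pos0(id42) recv 76: fwd
Round 2: pos4(id23) recv 81: fwd; pos5(id29) recv 66: fwd; pos0(id42) recv 92: fwd; pos1(id70) recv 76: fwd
Round 3: pos5(id29) recv 81: fwd; pos6(id92) recv 66: drop; pos1(id70) recv 92: fwd; pos2(id81) recv 76: drop
Round 4: pos6(id92) recv 81: drop; pos2(id81) recv 92: fwd
Round 5: pos3(id66) recv 92: fwd
Round 6: pos4(id23) recv 92: fwd
Round 7: pos5(id29) recv 92: fwd
Round 8: pos6(id92) recv 92: ELECTED

Answer: 70,76,92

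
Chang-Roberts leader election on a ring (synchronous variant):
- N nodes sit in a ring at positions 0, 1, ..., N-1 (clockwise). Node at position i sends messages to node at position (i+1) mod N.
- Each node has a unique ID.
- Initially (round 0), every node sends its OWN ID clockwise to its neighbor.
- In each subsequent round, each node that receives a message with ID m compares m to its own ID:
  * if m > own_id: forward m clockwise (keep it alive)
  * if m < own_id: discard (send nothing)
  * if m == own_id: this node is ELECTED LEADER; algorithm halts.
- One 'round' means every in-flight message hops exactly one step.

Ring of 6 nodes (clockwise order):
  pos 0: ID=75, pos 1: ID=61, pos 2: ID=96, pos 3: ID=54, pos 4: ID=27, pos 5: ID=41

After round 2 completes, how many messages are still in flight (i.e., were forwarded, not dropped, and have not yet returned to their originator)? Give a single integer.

Round 1: pos1(id61) recv 75: fwd; pos2(id96) recv 61: drop; pos3(id54) recv 96: fwd; pos4(id27) recv 54: fwd; pos5(id41) recv 27: drop; pos0(id75) recv 41: drop
Round 2: pos2(id96) recv 75: drop; pos4(id27) recv 96: fwd; pos5(id41) recv 54: fwd
After round 2: 2 messages still in flight

Answer: 2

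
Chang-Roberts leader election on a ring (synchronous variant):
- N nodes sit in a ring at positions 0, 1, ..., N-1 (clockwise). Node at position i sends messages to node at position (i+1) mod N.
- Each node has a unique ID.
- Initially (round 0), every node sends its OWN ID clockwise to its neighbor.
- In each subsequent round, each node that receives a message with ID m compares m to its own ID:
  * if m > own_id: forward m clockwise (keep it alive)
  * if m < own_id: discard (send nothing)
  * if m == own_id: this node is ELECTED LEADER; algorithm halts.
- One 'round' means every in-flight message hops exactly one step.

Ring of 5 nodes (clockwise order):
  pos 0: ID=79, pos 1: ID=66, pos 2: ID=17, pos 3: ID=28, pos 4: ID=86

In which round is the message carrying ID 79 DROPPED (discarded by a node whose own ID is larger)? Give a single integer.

Answer: 4

Derivation:
Round 1: pos1(id66) recv 79: fwd; pos2(id17) recv 66: fwd; pos3(id28) recv 17: drop; pos4(id86) recv 28: drop; pos0(id79) recv 86: fwd
Round 2: pos2(id17) recv 79: fwd; pos3(id28) recv 66: fwd; pos1(id66) recv 86: fwd
Round 3: pos3(id28) recv 79: fwd; pos4(id86) recv 66: drop; pos2(id17) recv 86: fwd
Round 4: pos4(id86) recv 79: drop; pos3(id28) recv 86: fwd
Round 5: pos4(id86) recv 86: ELECTED
Message ID 79 originates at pos 0; dropped at pos 4 in round 4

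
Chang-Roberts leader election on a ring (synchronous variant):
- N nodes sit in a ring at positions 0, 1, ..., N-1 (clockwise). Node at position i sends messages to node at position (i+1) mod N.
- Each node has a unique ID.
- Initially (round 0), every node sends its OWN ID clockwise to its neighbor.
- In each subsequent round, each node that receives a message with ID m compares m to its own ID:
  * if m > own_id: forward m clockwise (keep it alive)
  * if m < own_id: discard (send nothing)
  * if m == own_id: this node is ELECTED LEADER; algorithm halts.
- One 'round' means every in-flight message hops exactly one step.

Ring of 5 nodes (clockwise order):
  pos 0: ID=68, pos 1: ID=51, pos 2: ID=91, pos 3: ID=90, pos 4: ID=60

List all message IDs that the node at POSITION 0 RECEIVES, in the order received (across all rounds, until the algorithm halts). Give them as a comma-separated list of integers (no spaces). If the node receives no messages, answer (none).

Round 1: pos1(id51) recv 68: fwd; pos2(id91) recv 51: drop; pos3(id90) recv 91: fwd; pos4(id60) recv 90: fwd; pos0(id68) recv 60: drop
Round 2: pos2(id91) recv 68: drop; pos4(id60) recv 91: fwd; pos0(id68) recv 90: fwd
Round 3: pos0(id68) recv 91: fwd; pos1(id51) recv 90: fwd
Round 4: pos1(id51) recv 91: fwd; pos2(id91) recv 90: drop
Round 5: pos2(id91) recv 91: ELECTED

Answer: 60,90,91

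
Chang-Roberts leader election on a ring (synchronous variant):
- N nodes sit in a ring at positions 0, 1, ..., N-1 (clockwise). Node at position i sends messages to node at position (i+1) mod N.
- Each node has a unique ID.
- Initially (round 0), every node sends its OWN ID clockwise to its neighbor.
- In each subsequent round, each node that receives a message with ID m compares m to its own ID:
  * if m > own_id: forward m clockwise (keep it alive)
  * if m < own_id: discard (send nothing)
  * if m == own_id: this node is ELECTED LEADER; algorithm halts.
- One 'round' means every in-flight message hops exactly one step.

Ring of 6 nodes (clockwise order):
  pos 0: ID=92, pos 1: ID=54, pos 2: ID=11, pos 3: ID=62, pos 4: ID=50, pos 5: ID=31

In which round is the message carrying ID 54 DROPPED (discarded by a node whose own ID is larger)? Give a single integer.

Round 1: pos1(id54) recv 92: fwd; pos2(id11) recv 54: fwd; pos3(id62) recv 11: drop; pos4(id50) recv 62: fwd; pos5(id31) recv 50: fwd; pos0(id92) recv 31: drop
Round 2: pos2(id11) recv 92: fwd; pos3(id62) recv 54: drop; pos5(id31) recv 62: fwd; pos0(id92) recv 50: drop
Round 3: pos3(id62) recv 92: fwd; pos0(id92) recv 62: drop
Round 4: pos4(id50) recv 92: fwd
Round 5: pos5(id31) recv 92: fwd
Round 6: pos0(id92) recv 92: ELECTED
Message ID 54 originates at pos 1; dropped at pos 3 in round 2

Answer: 2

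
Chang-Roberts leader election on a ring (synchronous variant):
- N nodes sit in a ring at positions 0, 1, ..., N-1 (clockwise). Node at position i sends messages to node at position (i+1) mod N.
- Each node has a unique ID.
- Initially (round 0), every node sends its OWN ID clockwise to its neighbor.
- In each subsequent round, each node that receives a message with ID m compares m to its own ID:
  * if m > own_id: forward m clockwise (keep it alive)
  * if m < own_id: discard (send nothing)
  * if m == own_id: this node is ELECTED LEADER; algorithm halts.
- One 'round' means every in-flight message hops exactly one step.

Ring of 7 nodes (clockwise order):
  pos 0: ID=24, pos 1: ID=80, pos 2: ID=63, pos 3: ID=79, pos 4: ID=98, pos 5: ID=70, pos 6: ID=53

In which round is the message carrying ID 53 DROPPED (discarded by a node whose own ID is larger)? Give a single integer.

Round 1: pos1(id80) recv 24: drop; pos2(id63) recv 80: fwd; pos3(id79) recv 63: drop; pos4(id98) recv 79: drop; pos5(id70) recv 98: fwd; pos6(id53) recv 70: fwd; pos0(id24) recv 53: fwd
Round 2: pos3(id79) recv 80: fwd; pos6(id53) recv 98: fwd; pos0(id24) recv 70: fwd; pos1(id80) recv 53: drop
Round 3: pos4(id98) recv 80: drop; pos0(id24) recv 98: fwd; pos1(id80) recv 70: drop
Round 4: pos1(id80) recv 98: fwd
Round 5: pos2(id63) recv 98: fwd
Round 6: pos3(id79) recv 98: fwd
Round 7: pos4(id98) recv 98: ELECTED
Message ID 53 originates at pos 6; dropped at pos 1 in round 2

Answer: 2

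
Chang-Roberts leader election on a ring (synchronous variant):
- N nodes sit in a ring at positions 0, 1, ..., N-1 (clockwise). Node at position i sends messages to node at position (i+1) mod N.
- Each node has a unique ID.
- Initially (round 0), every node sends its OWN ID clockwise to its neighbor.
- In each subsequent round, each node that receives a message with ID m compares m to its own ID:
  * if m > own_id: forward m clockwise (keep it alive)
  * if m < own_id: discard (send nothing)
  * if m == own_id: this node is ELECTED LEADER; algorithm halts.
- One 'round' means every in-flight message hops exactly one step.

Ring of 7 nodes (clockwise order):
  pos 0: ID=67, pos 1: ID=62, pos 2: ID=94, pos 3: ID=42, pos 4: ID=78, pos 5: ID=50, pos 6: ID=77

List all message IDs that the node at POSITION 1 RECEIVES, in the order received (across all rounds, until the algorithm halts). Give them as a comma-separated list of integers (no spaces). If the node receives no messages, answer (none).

Answer: 67,77,78,94

Derivation:
Round 1: pos1(id62) recv 67: fwd; pos2(id94) recv 62: drop; pos3(id42) recv 94: fwd; pos4(id78) recv 42: drop; pos5(id50) recv 78: fwd; pos6(id77) recv 50: drop; pos0(id67) recv 77: fwd
Round 2: pos2(id94) recv 67: drop; pos4(id78) recv 94: fwd; pos6(id77) recv 78: fwd; pos1(id62) recv 77: fwd
Round 3: pos5(id50) recv 94: fwd; pos0(id67) recv 78: fwd; pos2(id94) recv 77: drop
Round 4: pos6(id77) recv 94: fwd; pos1(id62) recv 78: fwd
Round 5: pos0(id67) recv 94: fwd; pos2(id94) recv 78: drop
Round 6: pos1(id62) recv 94: fwd
Round 7: pos2(id94) recv 94: ELECTED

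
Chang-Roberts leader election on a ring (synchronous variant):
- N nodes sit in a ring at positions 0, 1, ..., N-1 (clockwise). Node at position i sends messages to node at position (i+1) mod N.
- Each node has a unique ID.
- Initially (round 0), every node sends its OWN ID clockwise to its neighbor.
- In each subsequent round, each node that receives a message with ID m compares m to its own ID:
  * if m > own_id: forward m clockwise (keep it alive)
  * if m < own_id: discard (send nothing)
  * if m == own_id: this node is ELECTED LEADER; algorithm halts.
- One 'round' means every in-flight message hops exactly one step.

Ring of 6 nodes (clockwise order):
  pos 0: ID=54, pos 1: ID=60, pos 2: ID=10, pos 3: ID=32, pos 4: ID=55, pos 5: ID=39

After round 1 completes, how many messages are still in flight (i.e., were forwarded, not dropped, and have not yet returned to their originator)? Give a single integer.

Answer: 2

Derivation:
Round 1: pos1(id60) recv 54: drop; pos2(id10) recv 60: fwd; pos3(id32) recv 10: drop; pos4(id55) recv 32: drop; pos5(id39) recv 55: fwd; pos0(id54) recv 39: drop
After round 1: 2 messages still in flight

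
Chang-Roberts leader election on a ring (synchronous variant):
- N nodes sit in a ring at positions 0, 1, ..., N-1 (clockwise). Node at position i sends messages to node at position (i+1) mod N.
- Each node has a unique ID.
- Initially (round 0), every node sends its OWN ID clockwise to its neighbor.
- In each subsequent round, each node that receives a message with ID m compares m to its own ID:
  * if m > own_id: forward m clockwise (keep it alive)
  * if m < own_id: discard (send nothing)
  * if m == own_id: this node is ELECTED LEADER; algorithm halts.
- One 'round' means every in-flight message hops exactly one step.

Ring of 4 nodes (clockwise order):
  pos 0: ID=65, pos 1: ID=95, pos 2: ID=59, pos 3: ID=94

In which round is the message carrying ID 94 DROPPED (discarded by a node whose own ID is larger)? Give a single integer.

Answer: 2

Derivation:
Round 1: pos1(id95) recv 65: drop; pos2(id59) recv 95: fwd; pos3(id94) recv 59: drop; pos0(id65) recv 94: fwd
Round 2: pos3(id94) recv 95: fwd; pos1(id95) recv 94: drop
Round 3: pos0(id65) recv 95: fwd
Round 4: pos1(id95) recv 95: ELECTED
Message ID 94 originates at pos 3; dropped at pos 1 in round 2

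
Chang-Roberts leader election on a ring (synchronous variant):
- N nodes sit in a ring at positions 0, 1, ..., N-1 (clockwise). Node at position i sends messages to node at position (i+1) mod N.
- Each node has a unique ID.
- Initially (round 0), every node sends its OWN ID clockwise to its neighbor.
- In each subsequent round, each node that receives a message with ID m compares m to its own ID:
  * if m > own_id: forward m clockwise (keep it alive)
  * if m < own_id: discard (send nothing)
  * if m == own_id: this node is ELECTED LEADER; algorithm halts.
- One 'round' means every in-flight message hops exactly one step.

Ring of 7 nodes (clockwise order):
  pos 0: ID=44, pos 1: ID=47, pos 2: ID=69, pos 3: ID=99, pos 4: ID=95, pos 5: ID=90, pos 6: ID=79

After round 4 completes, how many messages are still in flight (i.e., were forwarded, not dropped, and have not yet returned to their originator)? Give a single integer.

Answer: 3

Derivation:
Round 1: pos1(id47) recv 44: drop; pos2(id69) recv 47: drop; pos3(id99) recv 69: drop; pos4(id95) recv 99: fwd; pos5(id90) recv 95: fwd; pos6(id79) recv 90: fwd; pos0(id44) recv 79: fwd
Round 2: pos5(id90) recv 99: fwd; pos6(id79) recv 95: fwd; pos0(id44) recv 90: fwd; pos1(id47) recv 79: fwd
Round 3: pos6(id79) recv 99: fwd; pos0(id44) recv 95: fwd; pos1(id47) recv 90: fwd; pos2(id69) recv 79: fwd
Round 4: pos0(id44) recv 99: fwd; pos1(id47) recv 95: fwd; pos2(id69) recv 90: fwd; pos3(id99) recv 79: drop
After round 4: 3 messages still in flight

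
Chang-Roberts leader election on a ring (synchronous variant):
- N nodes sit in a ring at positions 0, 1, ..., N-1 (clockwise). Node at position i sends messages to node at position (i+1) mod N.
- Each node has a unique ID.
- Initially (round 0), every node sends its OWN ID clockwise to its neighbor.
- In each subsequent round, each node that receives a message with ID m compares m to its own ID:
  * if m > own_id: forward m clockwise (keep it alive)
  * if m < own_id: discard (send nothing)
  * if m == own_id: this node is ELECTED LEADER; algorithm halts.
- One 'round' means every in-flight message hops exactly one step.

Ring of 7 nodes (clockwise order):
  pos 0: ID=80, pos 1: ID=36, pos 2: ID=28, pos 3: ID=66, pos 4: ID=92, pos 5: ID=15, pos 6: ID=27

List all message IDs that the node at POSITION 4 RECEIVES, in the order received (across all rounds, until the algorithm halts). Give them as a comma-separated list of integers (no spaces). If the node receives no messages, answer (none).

Answer: 66,80,92

Derivation:
Round 1: pos1(id36) recv 80: fwd; pos2(id28) recv 36: fwd; pos3(id66) recv 28: drop; pos4(id92) recv 66: drop; pos5(id15) recv 92: fwd; pos6(id27) recv 15: drop; pos0(id80) recv 27: drop
Round 2: pos2(id28) recv 80: fwd; pos3(id66) recv 36: drop; pos6(id27) recv 92: fwd
Round 3: pos3(id66) recv 80: fwd; pos0(id80) recv 92: fwd
Round 4: pos4(id92) recv 80: drop; pos1(id36) recv 92: fwd
Round 5: pos2(id28) recv 92: fwd
Round 6: pos3(id66) recv 92: fwd
Round 7: pos4(id92) recv 92: ELECTED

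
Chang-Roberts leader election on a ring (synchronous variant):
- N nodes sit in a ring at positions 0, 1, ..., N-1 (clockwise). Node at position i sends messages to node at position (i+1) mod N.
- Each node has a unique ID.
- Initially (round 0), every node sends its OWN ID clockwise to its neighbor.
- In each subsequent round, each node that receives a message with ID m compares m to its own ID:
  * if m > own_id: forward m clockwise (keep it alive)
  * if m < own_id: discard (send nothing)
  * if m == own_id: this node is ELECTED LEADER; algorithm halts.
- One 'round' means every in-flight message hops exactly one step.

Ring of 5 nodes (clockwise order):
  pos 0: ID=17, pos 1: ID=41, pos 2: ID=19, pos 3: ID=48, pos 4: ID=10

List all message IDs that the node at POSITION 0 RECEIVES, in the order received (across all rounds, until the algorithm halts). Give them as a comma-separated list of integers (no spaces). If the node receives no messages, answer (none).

Answer: 10,48

Derivation:
Round 1: pos1(id41) recv 17: drop; pos2(id19) recv 41: fwd; pos3(id48) recv 19: drop; pos4(id10) recv 48: fwd; pos0(id17) recv 10: drop
Round 2: pos3(id48) recv 41: drop; pos0(id17) recv 48: fwd
Round 3: pos1(id41) recv 48: fwd
Round 4: pos2(id19) recv 48: fwd
Round 5: pos3(id48) recv 48: ELECTED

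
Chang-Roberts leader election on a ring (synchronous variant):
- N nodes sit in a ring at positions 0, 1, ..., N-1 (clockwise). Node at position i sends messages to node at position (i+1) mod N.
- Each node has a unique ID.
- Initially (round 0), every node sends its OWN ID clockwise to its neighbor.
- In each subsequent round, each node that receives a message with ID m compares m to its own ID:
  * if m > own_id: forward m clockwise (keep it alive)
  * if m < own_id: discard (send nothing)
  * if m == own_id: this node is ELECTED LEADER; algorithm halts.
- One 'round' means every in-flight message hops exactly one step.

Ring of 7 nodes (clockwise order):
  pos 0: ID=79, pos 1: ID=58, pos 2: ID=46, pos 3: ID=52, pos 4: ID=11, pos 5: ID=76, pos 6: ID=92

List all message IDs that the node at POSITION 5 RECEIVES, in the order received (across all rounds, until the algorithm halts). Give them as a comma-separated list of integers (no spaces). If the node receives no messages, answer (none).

Answer: 11,52,58,79,92

Derivation:
Round 1: pos1(id58) recv 79: fwd; pos2(id46) recv 58: fwd; pos3(id52) recv 46: drop; pos4(id11) recv 52: fwd; pos5(id76) recv 11: drop; pos6(id92) recv 76: drop; pos0(id79) recv 92: fwd
Round 2: pos2(id46) recv 79: fwd; pos3(id52) recv 58: fwd; pos5(id76) recv 52: drop; pos1(id58) recv 92: fwd
Round 3: pos3(id52) recv 79: fwd; pos4(id11) recv 58: fwd; pos2(id46) recv 92: fwd
Round 4: pos4(id11) recv 79: fwd; pos5(id76) recv 58: drop; pos3(id52) recv 92: fwd
Round 5: pos5(id76) recv 79: fwd; pos4(id11) recv 92: fwd
Round 6: pos6(id92) recv 79: drop; pos5(id76) recv 92: fwd
Round 7: pos6(id92) recv 92: ELECTED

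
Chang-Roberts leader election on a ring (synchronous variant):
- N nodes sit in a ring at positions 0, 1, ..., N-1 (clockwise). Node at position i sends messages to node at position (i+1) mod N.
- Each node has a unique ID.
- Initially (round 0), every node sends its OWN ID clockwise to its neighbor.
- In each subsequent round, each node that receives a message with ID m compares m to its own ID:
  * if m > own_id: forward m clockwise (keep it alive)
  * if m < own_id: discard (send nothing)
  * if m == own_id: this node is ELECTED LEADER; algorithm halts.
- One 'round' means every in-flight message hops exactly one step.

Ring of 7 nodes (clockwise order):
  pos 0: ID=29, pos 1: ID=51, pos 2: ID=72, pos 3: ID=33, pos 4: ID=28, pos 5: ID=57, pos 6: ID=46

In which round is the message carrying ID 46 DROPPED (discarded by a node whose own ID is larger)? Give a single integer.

Answer: 2

Derivation:
Round 1: pos1(id51) recv 29: drop; pos2(id72) recv 51: drop; pos3(id33) recv 72: fwd; pos4(id28) recv 33: fwd; pos5(id57) recv 28: drop; pos6(id46) recv 57: fwd; pos0(id29) recv 46: fwd
Round 2: pos4(id28) recv 72: fwd; pos5(id57) recv 33: drop; pos0(id29) recv 57: fwd; pos1(id51) recv 46: drop
Round 3: pos5(id57) recv 72: fwd; pos1(id51) recv 57: fwd
Round 4: pos6(id46) recv 72: fwd; pos2(id72) recv 57: drop
Round 5: pos0(id29) recv 72: fwd
Round 6: pos1(id51) recv 72: fwd
Round 7: pos2(id72) recv 72: ELECTED
Message ID 46 originates at pos 6; dropped at pos 1 in round 2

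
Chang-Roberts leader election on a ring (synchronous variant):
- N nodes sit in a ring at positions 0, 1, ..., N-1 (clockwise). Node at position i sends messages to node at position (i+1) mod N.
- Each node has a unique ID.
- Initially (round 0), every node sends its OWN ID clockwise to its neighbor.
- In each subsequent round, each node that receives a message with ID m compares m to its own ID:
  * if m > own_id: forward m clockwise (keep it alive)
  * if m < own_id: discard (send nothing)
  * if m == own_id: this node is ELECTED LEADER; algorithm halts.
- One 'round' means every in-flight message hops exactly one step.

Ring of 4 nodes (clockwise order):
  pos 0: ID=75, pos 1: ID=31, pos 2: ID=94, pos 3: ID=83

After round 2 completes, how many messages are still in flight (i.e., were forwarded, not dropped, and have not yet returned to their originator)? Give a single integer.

Round 1: pos1(id31) recv 75: fwd; pos2(id94) recv 31: drop; pos3(id83) recv 94: fwd; pos0(id75) recv 83: fwd
Round 2: pos2(id94) recv 75: drop; pos0(id75) recv 94: fwd; pos1(id31) recv 83: fwd
After round 2: 2 messages still in flight

Answer: 2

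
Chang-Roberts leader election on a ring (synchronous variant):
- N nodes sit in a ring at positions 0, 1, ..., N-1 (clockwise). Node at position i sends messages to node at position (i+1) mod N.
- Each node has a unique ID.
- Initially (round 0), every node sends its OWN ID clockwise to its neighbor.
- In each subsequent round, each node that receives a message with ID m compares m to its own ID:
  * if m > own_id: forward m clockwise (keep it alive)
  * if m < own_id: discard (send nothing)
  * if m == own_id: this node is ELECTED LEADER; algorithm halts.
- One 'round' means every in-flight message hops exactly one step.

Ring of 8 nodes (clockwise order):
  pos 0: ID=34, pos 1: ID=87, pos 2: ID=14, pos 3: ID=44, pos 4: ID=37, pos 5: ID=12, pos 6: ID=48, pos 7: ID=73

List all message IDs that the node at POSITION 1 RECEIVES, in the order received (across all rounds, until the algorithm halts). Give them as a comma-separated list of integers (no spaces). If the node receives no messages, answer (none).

Answer: 34,73,87

Derivation:
Round 1: pos1(id87) recv 34: drop; pos2(id14) recv 87: fwd; pos3(id44) recv 14: drop; pos4(id37) recv 44: fwd; pos5(id12) recv 37: fwd; pos6(id48) recv 12: drop; pos7(id73) recv 48: drop; pos0(id34) recv 73: fwd
Round 2: pos3(id44) recv 87: fwd; pos5(id12) recv 44: fwd; pos6(id48) recv 37: drop; pos1(id87) recv 73: drop
Round 3: pos4(id37) recv 87: fwd; pos6(id48) recv 44: drop
Round 4: pos5(id12) recv 87: fwd
Round 5: pos6(id48) recv 87: fwd
Round 6: pos7(id73) recv 87: fwd
Round 7: pos0(id34) recv 87: fwd
Round 8: pos1(id87) recv 87: ELECTED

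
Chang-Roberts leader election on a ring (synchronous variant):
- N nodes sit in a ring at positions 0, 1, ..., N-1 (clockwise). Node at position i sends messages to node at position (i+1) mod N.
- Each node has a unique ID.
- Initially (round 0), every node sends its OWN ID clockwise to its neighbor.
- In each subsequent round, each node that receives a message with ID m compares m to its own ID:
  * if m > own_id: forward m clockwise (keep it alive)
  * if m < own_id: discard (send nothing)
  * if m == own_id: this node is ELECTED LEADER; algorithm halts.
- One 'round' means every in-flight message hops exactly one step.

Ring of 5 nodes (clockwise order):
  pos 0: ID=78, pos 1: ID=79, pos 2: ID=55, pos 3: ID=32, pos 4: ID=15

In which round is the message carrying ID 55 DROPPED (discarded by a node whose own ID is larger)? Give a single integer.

Round 1: pos1(id79) recv 78: drop; pos2(id55) recv 79: fwd; pos3(id32) recv 55: fwd; pos4(id15) recv 32: fwd; pos0(id78) recv 15: drop
Round 2: pos3(id32) recv 79: fwd; pos4(id15) recv 55: fwd; pos0(id78) recv 32: drop
Round 3: pos4(id15) recv 79: fwd; pos0(id78) recv 55: drop
Round 4: pos0(id78) recv 79: fwd
Round 5: pos1(id79) recv 79: ELECTED
Message ID 55 originates at pos 2; dropped at pos 0 in round 3

Answer: 3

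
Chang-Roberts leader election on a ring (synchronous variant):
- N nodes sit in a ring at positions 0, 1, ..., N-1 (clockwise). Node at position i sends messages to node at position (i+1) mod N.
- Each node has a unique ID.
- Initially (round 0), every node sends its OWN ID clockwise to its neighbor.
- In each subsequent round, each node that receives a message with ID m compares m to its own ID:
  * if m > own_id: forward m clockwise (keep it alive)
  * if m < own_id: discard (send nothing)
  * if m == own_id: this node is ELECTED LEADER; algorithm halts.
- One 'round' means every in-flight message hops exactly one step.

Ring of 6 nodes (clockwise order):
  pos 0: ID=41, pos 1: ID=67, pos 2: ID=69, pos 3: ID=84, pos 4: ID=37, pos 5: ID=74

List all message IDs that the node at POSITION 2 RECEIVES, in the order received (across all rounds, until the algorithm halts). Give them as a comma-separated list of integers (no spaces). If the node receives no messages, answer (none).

Round 1: pos1(id67) recv 41: drop; pos2(id69) recv 67: drop; pos3(id84) recv 69: drop; pos4(id37) recv 84: fwd; pos5(id74) recv 37: drop; pos0(id41) recv 74: fwd
Round 2: pos5(id74) recv 84: fwd; pos1(id67) recv 74: fwd
Round 3: pos0(id41) recv 84: fwd; pos2(id69) recv 74: fwd
Round 4: pos1(id67) recv 84: fwd; pos3(id84) recv 74: drop
Round 5: pos2(id69) recv 84: fwd
Round 6: pos3(id84) recv 84: ELECTED

Answer: 67,74,84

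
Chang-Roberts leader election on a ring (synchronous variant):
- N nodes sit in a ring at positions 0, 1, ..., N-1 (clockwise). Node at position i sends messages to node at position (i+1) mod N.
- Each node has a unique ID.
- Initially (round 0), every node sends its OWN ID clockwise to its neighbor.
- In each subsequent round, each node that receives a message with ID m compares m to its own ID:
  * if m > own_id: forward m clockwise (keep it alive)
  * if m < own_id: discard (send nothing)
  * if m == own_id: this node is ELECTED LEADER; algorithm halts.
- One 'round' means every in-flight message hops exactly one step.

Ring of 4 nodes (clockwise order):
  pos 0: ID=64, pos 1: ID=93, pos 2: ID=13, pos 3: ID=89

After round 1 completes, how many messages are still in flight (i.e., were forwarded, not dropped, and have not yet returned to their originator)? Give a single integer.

Round 1: pos1(id93) recv 64: drop; pos2(id13) recv 93: fwd; pos3(id89) recv 13: drop; pos0(id64) recv 89: fwd
After round 1: 2 messages still in flight

Answer: 2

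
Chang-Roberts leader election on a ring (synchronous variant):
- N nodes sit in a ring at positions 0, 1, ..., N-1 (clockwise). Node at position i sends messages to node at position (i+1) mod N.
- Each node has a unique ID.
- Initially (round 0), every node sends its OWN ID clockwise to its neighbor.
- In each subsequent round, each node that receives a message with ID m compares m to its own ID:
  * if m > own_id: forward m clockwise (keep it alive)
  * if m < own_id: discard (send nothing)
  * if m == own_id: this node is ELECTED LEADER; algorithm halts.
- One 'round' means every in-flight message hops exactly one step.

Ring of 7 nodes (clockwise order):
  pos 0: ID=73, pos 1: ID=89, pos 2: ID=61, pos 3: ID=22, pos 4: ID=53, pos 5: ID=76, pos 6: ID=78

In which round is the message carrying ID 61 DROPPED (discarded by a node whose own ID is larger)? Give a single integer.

Round 1: pos1(id89) recv 73: drop; pos2(id61) recv 89: fwd; pos3(id22) recv 61: fwd; pos4(id53) recv 22: drop; pos5(id76) recv 53: drop; pos6(id78) recv 76: drop; pos0(id73) recv 78: fwd
Round 2: pos3(id22) recv 89: fwd; pos4(id53) recv 61: fwd; pos1(id89) recv 78: drop
Round 3: pos4(id53) recv 89: fwd; pos5(id76) recv 61: drop
Round 4: pos5(id76) recv 89: fwd
Round 5: pos6(id78) recv 89: fwd
Round 6: pos0(id73) recv 89: fwd
Round 7: pos1(id89) recv 89: ELECTED
Message ID 61 originates at pos 2; dropped at pos 5 in round 3

Answer: 3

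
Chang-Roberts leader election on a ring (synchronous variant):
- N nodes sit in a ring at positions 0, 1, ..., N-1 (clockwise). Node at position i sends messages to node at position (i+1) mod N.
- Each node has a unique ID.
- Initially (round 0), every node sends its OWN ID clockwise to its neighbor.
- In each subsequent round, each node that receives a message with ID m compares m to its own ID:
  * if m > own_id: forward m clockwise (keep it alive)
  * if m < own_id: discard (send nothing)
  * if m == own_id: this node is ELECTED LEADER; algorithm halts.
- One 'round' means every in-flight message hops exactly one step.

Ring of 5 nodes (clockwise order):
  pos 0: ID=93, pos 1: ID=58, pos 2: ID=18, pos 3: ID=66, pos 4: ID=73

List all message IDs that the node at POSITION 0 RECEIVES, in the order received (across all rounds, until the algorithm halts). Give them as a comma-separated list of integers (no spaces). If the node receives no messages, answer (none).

Answer: 73,93

Derivation:
Round 1: pos1(id58) recv 93: fwd; pos2(id18) recv 58: fwd; pos3(id66) recv 18: drop; pos4(id73) recv 66: drop; pos0(id93) recv 73: drop
Round 2: pos2(id18) recv 93: fwd; pos3(id66) recv 58: drop
Round 3: pos3(id66) recv 93: fwd
Round 4: pos4(id73) recv 93: fwd
Round 5: pos0(id93) recv 93: ELECTED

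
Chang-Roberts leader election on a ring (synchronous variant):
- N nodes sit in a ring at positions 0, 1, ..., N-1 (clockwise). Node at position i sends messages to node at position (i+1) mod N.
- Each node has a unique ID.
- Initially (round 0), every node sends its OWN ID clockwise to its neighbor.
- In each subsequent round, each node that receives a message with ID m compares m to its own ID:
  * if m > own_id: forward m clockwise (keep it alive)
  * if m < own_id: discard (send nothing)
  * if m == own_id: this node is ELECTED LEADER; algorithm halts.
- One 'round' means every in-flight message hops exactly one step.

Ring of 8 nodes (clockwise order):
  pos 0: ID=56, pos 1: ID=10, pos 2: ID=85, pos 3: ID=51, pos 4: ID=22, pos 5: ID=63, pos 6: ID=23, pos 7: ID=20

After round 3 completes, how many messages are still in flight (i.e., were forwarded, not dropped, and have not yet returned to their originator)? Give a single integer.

Answer: 2

Derivation:
Round 1: pos1(id10) recv 56: fwd; pos2(id85) recv 10: drop; pos3(id51) recv 85: fwd; pos4(id22) recv 51: fwd; pos5(id63) recv 22: drop; pos6(id23) recv 63: fwd; pos7(id20) recv 23: fwd; pos0(id56) recv 20: drop
Round 2: pos2(id85) recv 56: drop; pos4(id22) recv 85: fwd; pos5(id63) recv 51: drop; pos7(id20) recv 63: fwd; pos0(id56) recv 23: drop
Round 3: pos5(id63) recv 85: fwd; pos0(id56) recv 63: fwd
After round 3: 2 messages still in flight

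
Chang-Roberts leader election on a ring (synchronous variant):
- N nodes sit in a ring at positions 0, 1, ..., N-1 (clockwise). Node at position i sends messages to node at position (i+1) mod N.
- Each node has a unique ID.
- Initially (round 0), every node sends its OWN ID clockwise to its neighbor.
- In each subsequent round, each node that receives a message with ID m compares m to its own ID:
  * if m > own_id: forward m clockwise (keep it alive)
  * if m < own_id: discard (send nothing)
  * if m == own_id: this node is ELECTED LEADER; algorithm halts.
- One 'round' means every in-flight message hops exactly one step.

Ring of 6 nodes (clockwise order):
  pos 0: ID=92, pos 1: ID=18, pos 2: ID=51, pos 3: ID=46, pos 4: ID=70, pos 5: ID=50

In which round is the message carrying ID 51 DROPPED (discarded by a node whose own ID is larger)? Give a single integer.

Round 1: pos1(id18) recv 92: fwd; pos2(id51) recv 18: drop; pos3(id46) recv 51: fwd; pos4(id70) recv 46: drop; pos5(id50) recv 70: fwd; pos0(id92) recv 50: drop
Round 2: pos2(id51) recv 92: fwd; pos4(id70) recv 51: drop; pos0(id92) recv 70: drop
Round 3: pos3(id46) recv 92: fwd
Round 4: pos4(id70) recv 92: fwd
Round 5: pos5(id50) recv 92: fwd
Round 6: pos0(id92) recv 92: ELECTED
Message ID 51 originates at pos 2; dropped at pos 4 in round 2

Answer: 2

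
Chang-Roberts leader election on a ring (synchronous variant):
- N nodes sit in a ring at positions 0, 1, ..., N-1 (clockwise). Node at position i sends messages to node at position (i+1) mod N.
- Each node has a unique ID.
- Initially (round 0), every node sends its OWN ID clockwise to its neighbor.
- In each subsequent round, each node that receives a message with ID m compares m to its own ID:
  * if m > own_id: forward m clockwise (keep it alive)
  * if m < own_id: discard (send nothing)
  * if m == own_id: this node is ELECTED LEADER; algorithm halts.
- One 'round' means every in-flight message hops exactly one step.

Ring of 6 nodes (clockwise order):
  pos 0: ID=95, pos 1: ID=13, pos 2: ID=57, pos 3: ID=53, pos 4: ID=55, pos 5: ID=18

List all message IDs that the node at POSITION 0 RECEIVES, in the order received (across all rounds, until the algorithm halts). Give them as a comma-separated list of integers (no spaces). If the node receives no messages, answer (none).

Round 1: pos1(id13) recv 95: fwd; pos2(id57) recv 13: drop; pos3(id53) recv 57: fwd; pos4(id55) recv 53: drop; pos5(id18) recv 55: fwd; pos0(id95) recv 18: drop
Round 2: pos2(id57) recv 95: fwd; pos4(id55) recv 57: fwd; pos0(id95) recv 55: drop
Round 3: pos3(id53) recv 95: fwd; pos5(id18) recv 57: fwd
Round 4: pos4(id55) recv 95: fwd; pos0(id95) recv 57: drop
Round 5: pos5(id18) recv 95: fwd
Round 6: pos0(id95) recv 95: ELECTED

Answer: 18,55,57,95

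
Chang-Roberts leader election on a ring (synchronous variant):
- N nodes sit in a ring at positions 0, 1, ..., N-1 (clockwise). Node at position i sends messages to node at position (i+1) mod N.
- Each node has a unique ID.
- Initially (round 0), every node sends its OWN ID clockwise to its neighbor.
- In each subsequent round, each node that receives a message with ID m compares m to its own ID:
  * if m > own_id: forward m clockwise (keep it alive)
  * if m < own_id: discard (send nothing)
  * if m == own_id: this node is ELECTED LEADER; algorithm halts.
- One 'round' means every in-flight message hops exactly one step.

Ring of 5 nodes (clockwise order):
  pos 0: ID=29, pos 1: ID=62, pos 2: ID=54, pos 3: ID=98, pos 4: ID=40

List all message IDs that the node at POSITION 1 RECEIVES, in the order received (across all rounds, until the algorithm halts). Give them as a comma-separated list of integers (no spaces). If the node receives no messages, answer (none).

Answer: 29,40,98

Derivation:
Round 1: pos1(id62) recv 29: drop; pos2(id54) recv 62: fwd; pos3(id98) recv 54: drop; pos4(id40) recv 98: fwd; pos0(id29) recv 40: fwd
Round 2: pos3(id98) recv 62: drop; pos0(id29) recv 98: fwd; pos1(id62) recv 40: drop
Round 3: pos1(id62) recv 98: fwd
Round 4: pos2(id54) recv 98: fwd
Round 5: pos3(id98) recv 98: ELECTED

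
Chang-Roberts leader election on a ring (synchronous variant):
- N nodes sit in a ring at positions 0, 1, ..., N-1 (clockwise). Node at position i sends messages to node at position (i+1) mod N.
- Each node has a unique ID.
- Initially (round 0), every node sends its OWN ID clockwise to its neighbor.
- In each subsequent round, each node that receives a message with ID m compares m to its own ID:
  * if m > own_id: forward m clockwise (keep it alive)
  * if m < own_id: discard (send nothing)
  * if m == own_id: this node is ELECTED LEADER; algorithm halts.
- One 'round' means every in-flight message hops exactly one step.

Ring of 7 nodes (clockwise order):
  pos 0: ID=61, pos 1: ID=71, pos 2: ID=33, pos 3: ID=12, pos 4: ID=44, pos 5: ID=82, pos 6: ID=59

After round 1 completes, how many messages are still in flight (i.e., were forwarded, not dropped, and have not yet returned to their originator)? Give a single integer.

Round 1: pos1(id71) recv 61: drop; pos2(id33) recv 71: fwd; pos3(id12) recv 33: fwd; pos4(id44) recv 12: drop; pos5(id82) recv 44: drop; pos6(id59) recv 82: fwd; pos0(id61) recv 59: drop
After round 1: 3 messages still in flight

Answer: 3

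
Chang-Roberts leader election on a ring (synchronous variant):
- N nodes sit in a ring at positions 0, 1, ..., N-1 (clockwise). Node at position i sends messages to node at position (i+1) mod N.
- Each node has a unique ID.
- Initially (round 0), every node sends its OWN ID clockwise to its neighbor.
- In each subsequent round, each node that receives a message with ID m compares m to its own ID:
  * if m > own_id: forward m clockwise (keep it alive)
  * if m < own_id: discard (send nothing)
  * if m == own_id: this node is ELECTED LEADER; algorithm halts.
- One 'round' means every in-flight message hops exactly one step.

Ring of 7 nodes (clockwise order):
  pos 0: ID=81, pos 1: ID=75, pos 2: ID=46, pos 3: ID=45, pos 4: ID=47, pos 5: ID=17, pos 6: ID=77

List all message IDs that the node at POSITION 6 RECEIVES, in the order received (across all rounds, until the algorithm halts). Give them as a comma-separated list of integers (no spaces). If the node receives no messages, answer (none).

Answer: 17,47,75,81

Derivation:
Round 1: pos1(id75) recv 81: fwd; pos2(id46) recv 75: fwd; pos3(id45) recv 46: fwd; pos4(id47) recv 45: drop; pos5(id17) recv 47: fwd; pos6(id77) recv 17: drop; pos0(id81) recv 77: drop
Round 2: pos2(id46) recv 81: fwd; pos3(id45) recv 75: fwd; pos4(id47) recv 46: drop; pos6(id77) recv 47: drop
Round 3: pos3(id45) recv 81: fwd; pos4(id47) recv 75: fwd
Round 4: pos4(id47) recv 81: fwd; pos5(id17) recv 75: fwd
Round 5: pos5(id17) recv 81: fwd; pos6(id77) recv 75: drop
Round 6: pos6(id77) recv 81: fwd
Round 7: pos0(id81) recv 81: ELECTED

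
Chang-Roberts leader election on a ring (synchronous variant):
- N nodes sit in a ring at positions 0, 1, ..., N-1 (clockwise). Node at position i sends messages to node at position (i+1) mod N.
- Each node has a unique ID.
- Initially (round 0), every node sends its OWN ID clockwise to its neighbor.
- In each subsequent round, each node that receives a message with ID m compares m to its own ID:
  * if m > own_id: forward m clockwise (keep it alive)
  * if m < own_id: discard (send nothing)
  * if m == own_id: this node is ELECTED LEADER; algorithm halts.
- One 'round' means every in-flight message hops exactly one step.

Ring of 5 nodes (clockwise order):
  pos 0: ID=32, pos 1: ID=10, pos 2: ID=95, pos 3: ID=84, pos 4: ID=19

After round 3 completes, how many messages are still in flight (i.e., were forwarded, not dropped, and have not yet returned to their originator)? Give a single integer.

Answer: 2

Derivation:
Round 1: pos1(id10) recv 32: fwd; pos2(id95) recv 10: drop; pos3(id84) recv 95: fwd; pos4(id19) recv 84: fwd; pos0(id32) recv 19: drop
Round 2: pos2(id95) recv 32: drop; pos4(id19) recv 95: fwd; pos0(id32) recv 84: fwd
Round 3: pos0(id32) recv 95: fwd; pos1(id10) recv 84: fwd
After round 3: 2 messages still in flight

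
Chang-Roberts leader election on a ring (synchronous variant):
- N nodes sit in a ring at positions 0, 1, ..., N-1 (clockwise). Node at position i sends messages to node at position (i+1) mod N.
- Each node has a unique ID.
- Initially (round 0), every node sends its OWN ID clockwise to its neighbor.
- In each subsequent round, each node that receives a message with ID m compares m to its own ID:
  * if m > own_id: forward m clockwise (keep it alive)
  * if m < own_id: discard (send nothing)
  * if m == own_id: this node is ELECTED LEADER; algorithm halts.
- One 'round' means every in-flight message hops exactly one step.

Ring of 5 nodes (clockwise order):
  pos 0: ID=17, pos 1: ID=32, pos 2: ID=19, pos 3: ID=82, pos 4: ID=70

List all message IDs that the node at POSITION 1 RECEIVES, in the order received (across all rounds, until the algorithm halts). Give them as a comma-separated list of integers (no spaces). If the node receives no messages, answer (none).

Round 1: pos1(id32) recv 17: drop; pos2(id19) recv 32: fwd; pos3(id82) recv 19: drop; pos4(id70) recv 82: fwd; pos0(id17) recv 70: fwd
Round 2: pos3(id82) recv 32: drop; pos0(id17) recv 82: fwd; pos1(id32) recv 70: fwd
Round 3: pos1(id32) recv 82: fwd; pos2(id19) recv 70: fwd
Round 4: pos2(id19) recv 82: fwd; pos3(id82) recv 70: drop
Round 5: pos3(id82) recv 82: ELECTED

Answer: 17,70,82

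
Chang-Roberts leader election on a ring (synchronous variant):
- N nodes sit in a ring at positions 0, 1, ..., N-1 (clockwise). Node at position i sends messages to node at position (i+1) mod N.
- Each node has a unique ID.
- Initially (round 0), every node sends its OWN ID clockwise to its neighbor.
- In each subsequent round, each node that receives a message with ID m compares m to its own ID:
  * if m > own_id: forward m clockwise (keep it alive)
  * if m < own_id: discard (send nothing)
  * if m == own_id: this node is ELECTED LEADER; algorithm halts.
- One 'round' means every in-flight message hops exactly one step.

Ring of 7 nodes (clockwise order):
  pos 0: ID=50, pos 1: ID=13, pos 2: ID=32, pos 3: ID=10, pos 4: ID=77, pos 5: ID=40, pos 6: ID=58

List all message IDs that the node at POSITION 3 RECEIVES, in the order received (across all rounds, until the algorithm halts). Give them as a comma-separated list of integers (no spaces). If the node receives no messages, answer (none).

Round 1: pos1(id13) recv 50: fwd; pos2(id32) recv 13: drop; pos3(id10) recv 32: fwd; pos4(id77) recv 10: drop; pos5(id40) recv 77: fwd; pos6(id58) recv 40: drop; pos0(id50) recv 58: fwd
Round 2: pos2(id32) recv 50: fwd; pos4(id77) recv 32: drop; pos6(id58) recv 77: fwd; pos1(id13) recv 58: fwd
Round 3: pos3(id10) recv 50: fwd; pos0(id50) recv 77: fwd; pos2(id32) recv 58: fwd
Round 4: pos4(id77) recv 50: drop; pos1(id13) recv 77: fwd; pos3(id10) recv 58: fwd
Round 5: pos2(id32) recv 77: fwd; pos4(id77) recv 58: drop
Round 6: pos3(id10) recv 77: fwd
Round 7: pos4(id77) recv 77: ELECTED

Answer: 32,50,58,77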